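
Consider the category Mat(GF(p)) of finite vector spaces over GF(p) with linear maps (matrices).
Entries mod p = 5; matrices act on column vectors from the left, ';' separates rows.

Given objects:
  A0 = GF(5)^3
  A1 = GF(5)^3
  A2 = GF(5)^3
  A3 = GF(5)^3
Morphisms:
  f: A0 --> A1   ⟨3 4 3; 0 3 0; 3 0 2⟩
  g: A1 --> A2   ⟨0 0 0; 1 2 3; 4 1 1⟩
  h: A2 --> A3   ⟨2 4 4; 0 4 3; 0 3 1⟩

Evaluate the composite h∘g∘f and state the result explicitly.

Answer: ⟨3 1 2; 3 2 3; 1 4 1⟩

Trace:
  e0=⟨1,0,0⟩ f-->⟨3,0,3⟩ g-->⟨0,2,0⟩ h-->⟨3,3,1⟩
  e1=⟨0,1,0⟩ f-->⟨4,3,0⟩ g-->⟨0,0,4⟩ h-->⟨1,2,4⟩
  e2=⟨0,0,1⟩ f-->⟨3,0,2⟩ g-->⟨0,4,4⟩ h-->⟨2,3,1⟩
result: ⟨3 1 2; 3 2 3; 1 4 1⟩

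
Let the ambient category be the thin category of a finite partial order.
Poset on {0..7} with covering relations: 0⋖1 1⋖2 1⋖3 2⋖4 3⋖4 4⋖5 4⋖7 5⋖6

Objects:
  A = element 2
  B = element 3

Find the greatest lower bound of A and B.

Common predecessors of 2,3: {0,1}
  0 ≤ 1
  1 ≤ 1
glb = 1

Answer: A∧B = 1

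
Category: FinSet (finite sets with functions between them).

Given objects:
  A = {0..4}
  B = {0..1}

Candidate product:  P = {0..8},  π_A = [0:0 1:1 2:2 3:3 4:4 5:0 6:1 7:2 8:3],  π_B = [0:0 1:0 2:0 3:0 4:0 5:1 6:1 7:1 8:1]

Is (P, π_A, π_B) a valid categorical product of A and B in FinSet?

Answer: NOT A VALID PRODUCT — |P|=9 ≠ |A|·|B|=10

Derivation:
|A|·|B| = 5·2 = 10;  |P| = 9
  → cardinalities differ; no bijection possible.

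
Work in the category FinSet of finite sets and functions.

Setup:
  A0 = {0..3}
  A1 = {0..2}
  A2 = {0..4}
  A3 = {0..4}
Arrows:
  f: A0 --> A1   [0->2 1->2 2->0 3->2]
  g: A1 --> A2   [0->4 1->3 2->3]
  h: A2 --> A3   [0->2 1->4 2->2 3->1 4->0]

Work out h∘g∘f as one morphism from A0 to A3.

  0 f-->2 g-->3 h-->1
  1 f-->2 g-->3 h-->1
  2 f-->0 g-->4 h-->0
  3 f-->2 g-->3 h-->1
result: [0->1 1->1 2->0 3->1]

Answer: [0->1 1->1 2->0 3->1]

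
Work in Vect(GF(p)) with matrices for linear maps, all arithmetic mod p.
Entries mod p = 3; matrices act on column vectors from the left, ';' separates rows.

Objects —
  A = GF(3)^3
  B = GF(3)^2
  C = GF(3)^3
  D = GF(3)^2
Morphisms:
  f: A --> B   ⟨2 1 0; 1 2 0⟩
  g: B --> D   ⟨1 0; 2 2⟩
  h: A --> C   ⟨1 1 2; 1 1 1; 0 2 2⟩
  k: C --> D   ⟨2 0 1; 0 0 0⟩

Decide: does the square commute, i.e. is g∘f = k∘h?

1) trace f;g:
  e0=⟨1,0,0⟩ f-->⟨2,1⟩ g-->⟨2,0⟩
  e1=⟨0,1,0⟩ f-->⟨1,2⟩ g-->⟨1,0⟩
  e2=⟨0,0,1⟩ f-->⟨0,0⟩ g-->⟨0,0⟩
  ⟦path⟧₁ = ⟨2 1 0; 0 0 0⟩
2) trace h;k:
  e0=⟨1,0,0⟩ h-->⟨1,1,0⟩ k-->⟨2,0⟩
  e1=⟨0,1,0⟩ h-->⟨1,1,2⟩ k-->⟨1,0⟩
  e2=⟨0,0,1⟩ h-->⟨2,1,2⟩ k-->⟨0,0⟩
  ⟦path⟧₂ = ⟨2 1 0; 0 0 0⟩
Equal? YES — commutes

Answer: COMMUTES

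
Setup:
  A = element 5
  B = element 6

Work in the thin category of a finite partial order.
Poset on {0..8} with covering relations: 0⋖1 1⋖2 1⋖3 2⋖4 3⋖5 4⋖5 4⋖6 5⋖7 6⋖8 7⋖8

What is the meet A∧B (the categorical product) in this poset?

Answer: A∧B = 4

Work:
Common predecessors of 5,6: {0,1,2,4}
  0 <= 4
  1 <= 4
  2 <= 4
  4 <= 4
glb = 4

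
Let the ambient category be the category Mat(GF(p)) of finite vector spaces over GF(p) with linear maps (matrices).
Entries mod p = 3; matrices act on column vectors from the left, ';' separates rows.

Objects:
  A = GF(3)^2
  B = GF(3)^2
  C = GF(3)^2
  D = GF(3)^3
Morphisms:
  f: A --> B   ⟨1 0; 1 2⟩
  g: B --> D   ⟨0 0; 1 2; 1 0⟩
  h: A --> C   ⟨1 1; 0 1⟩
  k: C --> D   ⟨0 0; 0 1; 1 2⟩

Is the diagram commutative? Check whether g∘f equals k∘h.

Answer: COMMUTES

Trace:
Along f;g (path 1):
  e0=(1,0) f-->(1,1) g-->(0,0,1)
  e1=(0,1) f-->(0,2) g-->(0,1,0)
  ⟦path⟧₁ = ⟨0 0; 0 1; 1 0⟩
Along h;k (path 2):
  e0=(1,0) h-->(1,0) k-->(0,0,1)
  e1=(0,1) h-->(1,1) k-->(0,1,0)
  ⟦path⟧₂ = ⟨0 0; 0 1; 1 0⟩
Equal? YES — commutes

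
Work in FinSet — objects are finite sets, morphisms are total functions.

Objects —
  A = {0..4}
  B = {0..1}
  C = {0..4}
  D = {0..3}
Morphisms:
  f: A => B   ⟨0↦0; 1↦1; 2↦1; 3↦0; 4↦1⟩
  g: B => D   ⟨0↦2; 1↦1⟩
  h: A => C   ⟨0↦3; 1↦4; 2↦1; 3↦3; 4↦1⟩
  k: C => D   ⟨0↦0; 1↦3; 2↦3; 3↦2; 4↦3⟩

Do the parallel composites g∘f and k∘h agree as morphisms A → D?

Along f;g (path 1):
  0 f=>0 g=>2
  1 f=>1 g=>1
  2 f=>1 g=>1
  3 f=>0 g=>2
  4 f=>1 g=>1
  ⟦path⟧₁ = ⟨0↦2; 1↦1; 2↦1; 3↦2; 4↦1⟩
Along h;k (path 2):
  0 h=>3 k=>2
  1 h=>4 k=>3
  2 h=>1 k=>3
  3 h=>3 k=>2
  4 h=>1 k=>3
  ⟦path⟧₂ = ⟨0↦2; 1↦3; 2↦3; 3↦2; 4↦3⟩
Equal? distinct morphisms ✗

Answer: DOES NOT COMMUTE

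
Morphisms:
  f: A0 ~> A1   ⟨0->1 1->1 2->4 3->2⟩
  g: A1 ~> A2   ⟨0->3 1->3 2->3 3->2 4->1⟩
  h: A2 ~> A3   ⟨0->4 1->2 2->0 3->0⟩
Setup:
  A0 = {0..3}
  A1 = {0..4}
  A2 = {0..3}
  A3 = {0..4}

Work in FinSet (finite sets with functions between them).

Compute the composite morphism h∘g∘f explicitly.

  0 f~>1 g~>3 h~>0
  1 f~>1 g~>3 h~>0
  2 f~>4 g~>1 h~>2
  3 f~>2 g~>3 h~>0
⟦path⟧: ⟨0->0 1->0 2->2 3->0⟩

Answer: ⟨0->0 1->0 2->2 3->0⟩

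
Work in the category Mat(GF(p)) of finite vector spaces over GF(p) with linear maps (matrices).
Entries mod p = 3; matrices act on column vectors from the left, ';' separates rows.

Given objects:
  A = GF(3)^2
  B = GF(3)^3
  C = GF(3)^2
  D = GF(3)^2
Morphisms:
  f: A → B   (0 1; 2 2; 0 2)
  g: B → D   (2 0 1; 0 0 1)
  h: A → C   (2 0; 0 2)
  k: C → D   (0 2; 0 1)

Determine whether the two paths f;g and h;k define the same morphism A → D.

Answer: COMMUTES

Derivation:
1) trace f;g:
  e0=⟨1,0⟩ f→⟨0,2,0⟩ g→⟨0,0⟩
  e1=⟨0,1⟩ f→⟨1,2,2⟩ g→⟨1,2⟩
  ⟦path⟧₁ = (0 1; 0 2)
2) trace h;k:
  e0=⟨1,0⟩ h→⟨2,0⟩ k→⟨0,0⟩
  e1=⟨0,1⟩ h→⟨0,2⟩ k→⟨1,2⟩
  ⟦path⟧₂ = (0 1; 0 2)
Equal? same morphism ✓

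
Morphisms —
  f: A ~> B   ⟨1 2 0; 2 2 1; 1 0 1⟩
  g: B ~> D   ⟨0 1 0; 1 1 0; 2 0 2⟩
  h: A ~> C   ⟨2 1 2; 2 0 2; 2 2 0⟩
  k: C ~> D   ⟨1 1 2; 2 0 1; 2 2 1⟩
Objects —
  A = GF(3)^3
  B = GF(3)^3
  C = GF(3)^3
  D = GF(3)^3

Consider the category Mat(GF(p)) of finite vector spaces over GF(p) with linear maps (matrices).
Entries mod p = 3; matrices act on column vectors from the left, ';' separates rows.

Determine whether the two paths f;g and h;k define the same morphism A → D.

Answer: COMMUTES

Work:
Path 1 = f;g:
  e0=(1,0,0) f~>(1,2,1) g~>(2,0,1)
  e1=(0,1,0) f~>(2,2,0) g~>(2,1,1)
  e2=(0,0,1) f~>(0,1,1) g~>(1,1,2)
  composite₁ = ⟨2 2 1; 0 1 1; 1 1 2⟩
Path 2 = h;k:
  e0=(1,0,0) h~>(2,2,2) k~>(2,0,1)
  e1=(0,1,0) h~>(1,0,2) k~>(2,1,1)
  e2=(0,0,1) h~>(2,2,0) k~>(1,1,2)
  composite₂ = ⟨2 2 1; 0 1 1; 1 1 2⟩
Equal? equal; square commutes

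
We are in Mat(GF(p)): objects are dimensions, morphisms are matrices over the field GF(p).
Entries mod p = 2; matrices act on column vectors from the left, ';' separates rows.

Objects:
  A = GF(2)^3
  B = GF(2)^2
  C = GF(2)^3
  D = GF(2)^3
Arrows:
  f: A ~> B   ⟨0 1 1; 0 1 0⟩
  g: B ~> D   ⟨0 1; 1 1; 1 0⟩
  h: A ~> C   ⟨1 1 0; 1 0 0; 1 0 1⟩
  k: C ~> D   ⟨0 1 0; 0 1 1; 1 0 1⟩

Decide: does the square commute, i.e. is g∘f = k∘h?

Answer: DOES NOT COMMUTE

Derivation:
1) trace f;g:
  e0=⟨1,0,0⟩ f~>⟨0,0⟩ g~>⟨0,0,0⟩
  e1=⟨0,1,0⟩ f~>⟨1,1⟩ g~>⟨1,0,1⟩
  e2=⟨0,0,1⟩ f~>⟨1,0⟩ g~>⟨0,1,1⟩
  result₁ = ⟨0 1 0; 0 0 1; 0 1 1⟩
2) trace h;k:
  e0=⟨1,0,0⟩ h~>⟨1,1,1⟩ k~>⟨1,0,0⟩
  e1=⟨0,1,0⟩ h~>⟨1,0,0⟩ k~>⟨0,0,1⟩
  e2=⟨0,0,1⟩ h~>⟨0,0,1⟩ k~>⟨0,1,1⟩
  result₂ = ⟨1 0 0; 0 0 1; 0 1 1⟩
Equal? distinct morphisms ✗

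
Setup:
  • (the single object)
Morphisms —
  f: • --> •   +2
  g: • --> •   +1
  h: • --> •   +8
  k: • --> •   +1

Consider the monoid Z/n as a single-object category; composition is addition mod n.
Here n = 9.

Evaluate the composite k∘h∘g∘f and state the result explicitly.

Answer: +3

Derivation:
  0 +2≡2 +1≡3 +8≡2 +1≡3  (mod 9)
⟦path⟧: +3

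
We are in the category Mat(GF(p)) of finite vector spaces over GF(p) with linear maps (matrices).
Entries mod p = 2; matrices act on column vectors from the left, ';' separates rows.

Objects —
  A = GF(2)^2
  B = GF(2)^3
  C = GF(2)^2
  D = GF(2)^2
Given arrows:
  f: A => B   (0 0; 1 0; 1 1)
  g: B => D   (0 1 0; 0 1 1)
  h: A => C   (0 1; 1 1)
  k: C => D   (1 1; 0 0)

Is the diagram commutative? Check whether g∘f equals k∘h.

Answer: DOES NOT COMMUTE

Derivation:
Path 1 = f;g:
  e0=⟨1,0⟩ f=>⟨0,1,1⟩ g=>⟨1,0⟩
  e1=⟨0,1⟩ f=>⟨0,0,1⟩ g=>⟨0,1⟩
  result₁ = (1 0; 0 1)
Path 2 = h;k:
  e0=⟨1,0⟩ h=>⟨0,1⟩ k=>⟨1,0⟩
  e1=⟨0,1⟩ h=>⟨1,1⟩ k=>⟨0,0⟩
  result₂ = (1 0; 0 0)
Equal? differ; not commutative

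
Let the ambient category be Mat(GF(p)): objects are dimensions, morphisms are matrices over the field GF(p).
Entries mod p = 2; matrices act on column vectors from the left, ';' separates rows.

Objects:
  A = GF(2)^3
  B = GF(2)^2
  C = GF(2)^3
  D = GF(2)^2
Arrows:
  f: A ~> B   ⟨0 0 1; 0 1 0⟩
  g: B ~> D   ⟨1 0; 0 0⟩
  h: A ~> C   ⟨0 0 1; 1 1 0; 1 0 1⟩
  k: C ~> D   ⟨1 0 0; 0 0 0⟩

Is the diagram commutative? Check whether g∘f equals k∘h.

Answer: COMMUTES

Derivation:
Along f;g (path 1):
  e0=(1,0,0) f~>(0,0) g~>(0,0)
  e1=(0,1,0) f~>(0,1) g~>(0,0)
  e2=(0,0,1) f~>(1,0) g~>(1,0)
  composite₁ = ⟨0 0 1; 0 0 0⟩
Along h;k (path 2):
  e0=(1,0,0) h~>(0,1,1) k~>(0,0)
  e1=(0,1,0) h~>(0,1,0) k~>(0,0)
  e2=(0,0,1) h~>(1,0,1) k~>(1,0)
  composite₂ = ⟨0 0 1; 0 0 0⟩
Equal? same morphism ✓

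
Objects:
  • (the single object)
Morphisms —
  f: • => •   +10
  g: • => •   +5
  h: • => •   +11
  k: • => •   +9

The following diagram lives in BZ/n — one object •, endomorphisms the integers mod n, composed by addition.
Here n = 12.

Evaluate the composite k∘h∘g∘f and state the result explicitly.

Answer: +11

Trace:
  0 +10≡10 +5≡3 +11≡2 +9≡11  (mod 12)
composite: +11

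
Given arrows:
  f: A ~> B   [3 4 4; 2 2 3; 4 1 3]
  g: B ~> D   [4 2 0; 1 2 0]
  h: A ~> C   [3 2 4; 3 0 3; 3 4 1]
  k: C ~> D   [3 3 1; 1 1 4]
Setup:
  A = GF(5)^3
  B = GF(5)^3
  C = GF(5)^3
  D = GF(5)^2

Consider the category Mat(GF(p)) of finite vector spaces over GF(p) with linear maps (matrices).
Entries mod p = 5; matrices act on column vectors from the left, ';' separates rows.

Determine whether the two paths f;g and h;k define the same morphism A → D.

Answer: DOES NOT COMMUTE

Work:
1) trace f;g:
  e0=[1,0,0] f~>[3,2,4] g~>[1,2]
  e1=[0,1,0] f~>[4,2,1] g~>[0,3]
  e2=[0,0,1] f~>[4,3,3] g~>[2,0]
  result₁ = [1 0 2; 2 3 0]
2) trace h;k:
  e0=[1,0,0] h~>[3,3,3] k~>[1,3]
  e1=[0,1,0] h~>[2,0,4] k~>[0,3]
  e2=[0,0,1] h~>[4,3,1] k~>[2,1]
  result₂ = [1 0 2; 3 3 1]
Equal? distinct morphisms ✗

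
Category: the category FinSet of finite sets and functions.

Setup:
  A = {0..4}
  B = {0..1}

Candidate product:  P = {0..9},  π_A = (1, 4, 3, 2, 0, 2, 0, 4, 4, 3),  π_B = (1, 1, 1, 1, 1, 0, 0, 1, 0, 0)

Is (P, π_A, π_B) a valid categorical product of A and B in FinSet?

|A|·|B| = 5·2 = 10;  |P| = 10
Check the pairing map k ↦ (π_A(k), π_B(k)):
  0 : (1,1)
  1 : (4,1)
  2 : (3,1)
  3 : (2,1)
  4 : (0,1)
  5 : (2,0)
  6 : (0,0)
  7 : (4,1)  ✗ repeats pair of k=1
  8 : (4,0)
  9 : (3,0)
distinct pairs in image: 9 / 10 needed
  → (4,1) hit at k=1 and k=7

Answer: NOT A VALID PRODUCT — duplicate pair at indices 7,1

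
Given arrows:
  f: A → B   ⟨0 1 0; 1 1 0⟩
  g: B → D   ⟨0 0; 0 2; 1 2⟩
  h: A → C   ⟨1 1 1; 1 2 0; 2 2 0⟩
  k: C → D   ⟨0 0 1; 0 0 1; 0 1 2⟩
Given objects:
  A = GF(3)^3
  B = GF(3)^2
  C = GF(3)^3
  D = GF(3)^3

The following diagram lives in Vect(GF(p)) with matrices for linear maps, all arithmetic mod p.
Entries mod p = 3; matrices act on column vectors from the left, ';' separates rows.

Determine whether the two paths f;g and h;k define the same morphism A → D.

Path 1 = f;g:
  e0=(1,0,0) f→(0,1) g→(0,2,2)
  e1=(0,1,0) f→(1,1) g→(0,2,0)
  e2=(0,0,1) f→(0,0) g→(0,0,0)
  result₁ = ⟨0 0 0; 2 2 0; 2 0 0⟩
Path 2 = h;k:
  e0=(1,0,0) h→(1,1,2) k→(2,2,2)
  e1=(0,1,0) h→(1,2,2) k→(2,2,0)
  e2=(0,0,1) h→(1,0,0) k→(0,0,0)
  result₂ = ⟨2 2 0; 2 2 0; 2 0 0⟩
Equal? NO — does not commute

Answer: DOES NOT COMMUTE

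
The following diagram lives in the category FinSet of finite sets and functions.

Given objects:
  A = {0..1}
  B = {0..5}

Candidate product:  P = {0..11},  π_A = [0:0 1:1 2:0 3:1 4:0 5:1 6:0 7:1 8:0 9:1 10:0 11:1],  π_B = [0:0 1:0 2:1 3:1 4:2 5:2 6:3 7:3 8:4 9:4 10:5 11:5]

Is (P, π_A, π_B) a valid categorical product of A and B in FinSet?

|A|·|B| = 2·6 = 12;  |P| = 12
Check the pairing map k ↦ (π_A(k), π_B(k)):
  0 : (0,0)
  1 : (1,0)
  2 : (0,1)
  3 : (1,1)
  4 : (0,2)
  5 : (1,2)
  6 : (0,3)
  7 : (1,3)
  8 : (0,4)
  9 : (1,4)
  10 : (0,5)
  11 : (1,5)
distinct pairs in image: 12 / 12 needed
  → bijection onto A×B; projections well-typed.

Answer: VALID PRODUCT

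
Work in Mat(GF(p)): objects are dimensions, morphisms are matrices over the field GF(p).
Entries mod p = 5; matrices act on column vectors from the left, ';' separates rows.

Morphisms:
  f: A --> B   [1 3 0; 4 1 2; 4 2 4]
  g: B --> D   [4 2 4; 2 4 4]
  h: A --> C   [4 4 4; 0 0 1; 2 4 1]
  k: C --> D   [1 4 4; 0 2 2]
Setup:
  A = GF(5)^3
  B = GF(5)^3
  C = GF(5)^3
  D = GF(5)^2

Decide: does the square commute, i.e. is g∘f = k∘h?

Along f;g (path 1):
  e0=[1,0,0] f-->[1,4,4] g-->[3,4]
  e1=[0,1,0] f-->[3,1,2] g-->[2,3]
  e2=[0,0,1] f-->[0,2,4] g-->[0,4]
  ⟦path⟧₁ = [3 2 0; 4 3 4]
Along h;k (path 2):
  e0=[1,0,0] h-->[4,0,2] k-->[2,4]
  e1=[0,1,0] h-->[4,0,4] k-->[0,3]
  e2=[0,0,1] h-->[4,1,1] k-->[2,4]
  ⟦path⟧₂ = [2 0 2; 4 3 4]
Equal? distinct morphisms ✗

Answer: DOES NOT COMMUTE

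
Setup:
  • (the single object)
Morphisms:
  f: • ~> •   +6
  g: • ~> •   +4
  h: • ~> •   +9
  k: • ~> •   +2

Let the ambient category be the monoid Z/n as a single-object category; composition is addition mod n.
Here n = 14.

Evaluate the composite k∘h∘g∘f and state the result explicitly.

Answer: +7

Work:
  0 +6≡6 +4≡10 +9≡5 +2≡7  (mod 14)
⟦path⟧: +7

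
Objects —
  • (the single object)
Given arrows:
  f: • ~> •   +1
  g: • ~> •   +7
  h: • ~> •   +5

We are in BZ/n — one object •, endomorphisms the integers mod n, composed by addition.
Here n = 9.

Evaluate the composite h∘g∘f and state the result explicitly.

Answer: +4

Derivation:
  0 +1≡1 +7≡8 +5≡4  (mod 9)
composite: +4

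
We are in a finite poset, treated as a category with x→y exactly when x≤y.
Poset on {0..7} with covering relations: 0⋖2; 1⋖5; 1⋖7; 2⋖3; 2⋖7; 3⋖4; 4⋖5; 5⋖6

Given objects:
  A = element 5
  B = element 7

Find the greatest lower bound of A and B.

Answer: NO MEET EXISTS

Derivation:
{x : x⊑A ∧ x⊑B} = {0,1,2}  (A=5, B=7)
  maximal lower bounds 1 and 2 are incomparable: neither 1⊑2 nor 2⊑1
→ no greatest lower bound exists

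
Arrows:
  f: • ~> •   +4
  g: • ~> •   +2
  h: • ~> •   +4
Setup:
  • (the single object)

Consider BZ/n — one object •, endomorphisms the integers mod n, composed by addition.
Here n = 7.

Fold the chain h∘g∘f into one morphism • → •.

  0 +4≡4 +2≡6 +4≡3  (mod 7)
result: +3

Answer: +3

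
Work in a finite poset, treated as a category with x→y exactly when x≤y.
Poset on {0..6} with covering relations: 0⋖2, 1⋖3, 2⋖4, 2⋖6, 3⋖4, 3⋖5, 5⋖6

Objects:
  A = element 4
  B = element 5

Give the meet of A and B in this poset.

{x : x⊑A ∧ x⊑B} = {1,3}  (A=4, B=5)
  1 ⊑ 3
  3 ⊑ 3
glb = 3

Answer: A∧B = 3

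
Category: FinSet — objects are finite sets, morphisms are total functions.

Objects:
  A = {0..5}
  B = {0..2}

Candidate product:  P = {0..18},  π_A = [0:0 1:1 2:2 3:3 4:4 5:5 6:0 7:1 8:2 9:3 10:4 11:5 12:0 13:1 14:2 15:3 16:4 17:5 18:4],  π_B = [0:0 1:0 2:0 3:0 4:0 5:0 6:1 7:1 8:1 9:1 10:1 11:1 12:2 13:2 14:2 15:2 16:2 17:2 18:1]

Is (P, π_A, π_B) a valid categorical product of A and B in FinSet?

Answer: NOT A VALID PRODUCT — |P|=19 ≠ |A|·|B|=18

Trace:
|A|·|B| = 6·3 = 18;  |P| = 19
  → cardinalities differ; no bijection possible.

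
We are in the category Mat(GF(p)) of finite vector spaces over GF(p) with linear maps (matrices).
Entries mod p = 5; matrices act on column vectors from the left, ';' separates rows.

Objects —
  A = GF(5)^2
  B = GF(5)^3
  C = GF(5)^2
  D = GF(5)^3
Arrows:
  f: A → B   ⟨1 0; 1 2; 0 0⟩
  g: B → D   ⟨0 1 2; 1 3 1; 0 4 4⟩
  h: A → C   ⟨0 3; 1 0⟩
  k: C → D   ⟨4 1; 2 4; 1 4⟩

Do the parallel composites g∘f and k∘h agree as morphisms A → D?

Answer: COMMUTES

Trace:
1) trace f;g:
  e0=[1,0] f→[1,1,0] g→[1,4,4]
  e1=[0,1] f→[0,2,0] g→[2,1,3]
  composite₁ = ⟨1 2; 4 1; 4 3⟩
2) trace h;k:
  e0=[1,0] h→[0,1] k→[1,4,4]
  e1=[0,1] h→[3,0] k→[2,1,3]
  composite₂ = ⟨1 2; 4 1; 4 3⟩
Equal? same morphism ✓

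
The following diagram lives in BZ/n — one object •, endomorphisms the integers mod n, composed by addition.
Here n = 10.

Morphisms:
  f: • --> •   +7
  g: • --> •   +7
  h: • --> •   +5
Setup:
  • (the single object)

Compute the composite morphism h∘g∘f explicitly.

  0 +7≡7 +7≡4 +5≡9  (mod 10)
result: +9

Answer: +9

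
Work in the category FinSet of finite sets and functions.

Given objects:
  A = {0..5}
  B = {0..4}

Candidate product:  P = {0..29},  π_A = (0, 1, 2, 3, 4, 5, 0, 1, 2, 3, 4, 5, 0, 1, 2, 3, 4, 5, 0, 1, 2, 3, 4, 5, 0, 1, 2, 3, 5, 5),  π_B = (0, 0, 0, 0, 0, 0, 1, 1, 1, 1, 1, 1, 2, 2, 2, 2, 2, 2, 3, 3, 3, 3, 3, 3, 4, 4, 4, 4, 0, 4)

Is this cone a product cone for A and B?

Answer: NOT A VALID PRODUCT — duplicate pair at indices 5,28

Work:
|A|·|B| = 6·5 = 30;  |P| = 30
Check the pairing map k ↦ (π_A(k), π_B(k)):
  0 ↦ (0,0)
  1 ↦ (1,0)
  2 ↦ (2,0)
  3 ↦ (3,0)
  4 ↦ (4,0)
  5 ↦ (5,0)
  6 ↦ (0,1)
  7 ↦ (1,1)
  8 ↦ (2,1)
  9 ↦ (3,1)
  10 ↦ (4,1)
  11 ↦ (5,1)
  12 ↦ (0,2)
  13 ↦ (1,2)
  14 ↦ (2,2)
  15 ↦ (3,2)
  16 ↦ (4,2)
  17 ↦ (5,2)
  18 ↦ (0,3)
  19 ↦ (1,3)
  20 ↦ (2,3)
  21 ↦ (3,3)
  22 ↦ (4,3)
  23 ↦ (5,3)
  24 ↦ (0,4)
  25 ↦ (1,4)
  26 ↦ (2,4)
  27 ↦ (3,4)
  28 ↦ (5,0)  ✗ repeats pair of k=5
  29 ↦ (5,4)
distinct pairs in image: 29 / 30 needed
  → (5,0) hit at k=5 and k=28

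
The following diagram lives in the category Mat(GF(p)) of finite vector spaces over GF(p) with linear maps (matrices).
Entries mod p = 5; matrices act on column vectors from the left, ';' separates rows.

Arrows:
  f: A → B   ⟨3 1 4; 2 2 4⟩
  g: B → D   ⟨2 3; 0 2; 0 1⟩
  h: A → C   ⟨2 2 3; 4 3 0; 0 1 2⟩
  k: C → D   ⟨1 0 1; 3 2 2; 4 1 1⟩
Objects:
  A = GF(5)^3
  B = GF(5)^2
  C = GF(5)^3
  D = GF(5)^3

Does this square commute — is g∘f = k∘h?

Answer: COMMUTES

Work:
1) trace f;g:
  e0=(1,0,0) f→(3,2) g→(2,4,2)
  e1=(0,1,0) f→(1,2) g→(3,4,2)
  e2=(0,0,1) f→(4,4) g→(0,3,4)
  ⟦path⟧₁ = ⟨2 3 0; 4 4 3; 2 2 4⟩
2) trace h;k:
  e0=(1,0,0) h→(2,4,0) k→(2,4,2)
  e1=(0,1,0) h→(2,3,1) k→(3,4,2)
  e2=(0,0,1) h→(3,0,2) k→(0,3,4)
  ⟦path⟧₂ = ⟨2 3 0; 4 4 3; 2 2 4⟩
Equal? equal; square commutes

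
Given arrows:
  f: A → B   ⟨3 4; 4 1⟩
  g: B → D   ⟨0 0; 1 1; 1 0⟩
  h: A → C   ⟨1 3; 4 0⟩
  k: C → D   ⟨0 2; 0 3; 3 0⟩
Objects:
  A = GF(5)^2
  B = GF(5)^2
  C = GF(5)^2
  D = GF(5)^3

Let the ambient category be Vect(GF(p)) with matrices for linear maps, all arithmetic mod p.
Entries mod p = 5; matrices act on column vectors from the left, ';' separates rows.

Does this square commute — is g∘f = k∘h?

Answer: DOES NOT COMMUTE

Work:
1) trace f;g:
  e0=[1,0] f→[3,4] g→[0,2,3]
  e1=[0,1] f→[4,1] g→[0,0,4]
  ⟦path⟧₁ = ⟨0 0; 2 0; 3 4⟩
2) trace h;k:
  e0=[1,0] h→[1,4] k→[3,2,3]
  e1=[0,1] h→[3,0] k→[0,0,4]
  ⟦path⟧₂ = ⟨3 0; 2 0; 3 4⟩
Equal? distinct morphisms ✗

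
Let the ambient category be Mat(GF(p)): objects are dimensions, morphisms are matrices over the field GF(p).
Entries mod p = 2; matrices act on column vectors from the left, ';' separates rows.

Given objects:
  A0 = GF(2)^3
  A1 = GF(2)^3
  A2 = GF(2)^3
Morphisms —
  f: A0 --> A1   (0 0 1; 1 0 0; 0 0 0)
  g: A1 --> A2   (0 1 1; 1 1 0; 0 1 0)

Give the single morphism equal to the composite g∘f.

  e0=⟨1,0,0⟩ f-->⟨0,1,0⟩ g-->⟨1,1,1⟩
  e1=⟨0,1,0⟩ f-->⟨0,0,0⟩ g-->⟨0,0,0⟩
  e2=⟨0,0,1⟩ f-->⟨1,0,0⟩ g-->⟨0,1,0⟩
⟦path⟧: (1 0 0; 1 0 1; 1 0 0)

Answer: (1 0 0; 1 0 1; 1 0 0)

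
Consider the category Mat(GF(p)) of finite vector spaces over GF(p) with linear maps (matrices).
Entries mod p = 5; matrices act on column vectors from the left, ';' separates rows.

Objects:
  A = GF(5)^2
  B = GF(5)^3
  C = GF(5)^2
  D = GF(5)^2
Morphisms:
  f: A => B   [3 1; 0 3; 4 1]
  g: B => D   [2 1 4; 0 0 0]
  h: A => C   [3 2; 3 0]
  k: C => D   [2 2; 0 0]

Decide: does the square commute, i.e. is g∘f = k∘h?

Along f;g (path 1):
  e0=⟨1,0⟩ f=>⟨3,0,4⟩ g=>⟨2,0⟩
  e1=⟨0,1⟩ f=>⟨1,3,1⟩ g=>⟨4,0⟩
  composite₁ = [2 4; 0 0]
Along h;k (path 2):
  e0=⟨1,0⟩ h=>⟨3,3⟩ k=>⟨2,0⟩
  e1=⟨0,1⟩ h=>⟨2,0⟩ k=>⟨4,0⟩
  composite₂ = [2 4; 0 0]
Equal? YES — commutes

Answer: COMMUTES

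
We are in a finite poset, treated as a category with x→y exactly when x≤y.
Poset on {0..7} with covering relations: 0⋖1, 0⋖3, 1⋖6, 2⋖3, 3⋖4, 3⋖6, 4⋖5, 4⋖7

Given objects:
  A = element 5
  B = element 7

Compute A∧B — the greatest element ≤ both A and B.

Answer: A∧B = 4

Trace:
Common predecessors of 5,7: {0,2,3,4}
  0 ⊑ 4
  2 ⊑ 4
  3 ⊑ 4
  4 ⊑ 4
glb = 4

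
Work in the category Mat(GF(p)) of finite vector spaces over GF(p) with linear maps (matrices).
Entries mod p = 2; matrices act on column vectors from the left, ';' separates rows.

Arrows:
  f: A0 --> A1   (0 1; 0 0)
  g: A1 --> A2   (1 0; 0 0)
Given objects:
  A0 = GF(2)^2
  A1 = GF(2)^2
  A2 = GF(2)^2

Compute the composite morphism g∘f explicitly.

Answer: (0 1; 0 0)

Trace:
  e0=⟨1,0⟩ f-->⟨0,0⟩ g-->⟨0,0⟩
  e1=⟨0,1⟩ f-->⟨1,0⟩ g-->⟨1,0⟩
composite: (0 1; 0 0)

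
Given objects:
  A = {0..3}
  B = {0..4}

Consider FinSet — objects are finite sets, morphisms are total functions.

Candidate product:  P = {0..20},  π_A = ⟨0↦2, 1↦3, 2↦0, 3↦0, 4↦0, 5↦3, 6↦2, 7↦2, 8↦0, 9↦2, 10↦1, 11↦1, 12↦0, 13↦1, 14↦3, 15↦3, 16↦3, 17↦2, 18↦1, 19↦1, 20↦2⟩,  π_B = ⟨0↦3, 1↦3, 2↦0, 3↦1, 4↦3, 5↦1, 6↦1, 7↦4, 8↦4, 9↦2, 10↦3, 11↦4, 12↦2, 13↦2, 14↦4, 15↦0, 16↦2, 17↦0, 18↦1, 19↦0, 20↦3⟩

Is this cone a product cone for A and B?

Answer: NOT A VALID PRODUCT — |P|=21 ≠ |A|·|B|=20

Trace:
|A|·|B| = 4·5 = 20;  |P| = 21
  → cardinalities differ; no bijection possible.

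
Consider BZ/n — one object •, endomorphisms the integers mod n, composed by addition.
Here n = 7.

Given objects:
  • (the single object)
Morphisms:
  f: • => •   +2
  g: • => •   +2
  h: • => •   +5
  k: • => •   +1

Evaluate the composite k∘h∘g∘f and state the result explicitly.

Answer: +3

Work:
  0 +2≡2 +2≡4 +5≡2 +1≡3  (mod 7)
composite: +3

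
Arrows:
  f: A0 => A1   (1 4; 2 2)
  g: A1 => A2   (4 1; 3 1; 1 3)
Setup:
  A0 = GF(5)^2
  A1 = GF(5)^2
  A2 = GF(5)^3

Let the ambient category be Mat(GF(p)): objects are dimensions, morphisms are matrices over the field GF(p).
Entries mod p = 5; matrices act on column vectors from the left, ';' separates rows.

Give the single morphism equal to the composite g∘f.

Answer: (1 3; 0 4; 2 0)

Trace:
  e0=(1,0) f=>(1,2) g=>(1,0,2)
  e1=(0,1) f=>(4,2) g=>(3,4,0)
⟦path⟧: (1 3; 0 4; 2 0)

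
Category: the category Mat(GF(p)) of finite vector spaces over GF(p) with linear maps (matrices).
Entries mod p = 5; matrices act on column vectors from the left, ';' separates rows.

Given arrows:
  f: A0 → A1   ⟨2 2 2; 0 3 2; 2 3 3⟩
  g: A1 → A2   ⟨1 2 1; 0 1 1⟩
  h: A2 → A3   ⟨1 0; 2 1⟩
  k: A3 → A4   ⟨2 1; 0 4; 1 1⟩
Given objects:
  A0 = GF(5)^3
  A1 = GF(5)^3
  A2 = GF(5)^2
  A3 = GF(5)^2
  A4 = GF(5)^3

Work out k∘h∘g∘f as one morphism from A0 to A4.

  e0=⟨1,0,0⟩ f→⟨2,0,2⟩ g→⟨4,2⟩ h→⟨4,0⟩ k→⟨3,0,4⟩
  e1=⟨0,1,0⟩ f→⟨2,3,3⟩ g→⟨1,1⟩ h→⟨1,3⟩ k→⟨0,2,4⟩
  e2=⟨0,0,1⟩ f→⟨2,2,3⟩ g→⟨4,0⟩ h→⟨4,3⟩ k→⟨1,2,2⟩
composite: ⟨3 0 1; 0 2 2; 4 4 2⟩

Answer: ⟨3 0 1; 0 2 2; 4 4 2⟩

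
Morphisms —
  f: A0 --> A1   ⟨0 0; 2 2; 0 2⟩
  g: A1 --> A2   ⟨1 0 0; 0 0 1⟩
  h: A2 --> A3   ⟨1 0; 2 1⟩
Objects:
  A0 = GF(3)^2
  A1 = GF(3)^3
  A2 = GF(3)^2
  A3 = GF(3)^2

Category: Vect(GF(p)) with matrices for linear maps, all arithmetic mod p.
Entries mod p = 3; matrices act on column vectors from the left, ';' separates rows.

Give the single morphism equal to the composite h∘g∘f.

  e0=⟨1,0⟩ f-->⟨0,2,0⟩ g-->⟨0,0⟩ h-->⟨0,0⟩
  e1=⟨0,1⟩ f-->⟨0,2,2⟩ g-->⟨0,2⟩ h-->⟨0,2⟩
result: ⟨0 0; 0 2⟩

Answer: ⟨0 0; 0 2⟩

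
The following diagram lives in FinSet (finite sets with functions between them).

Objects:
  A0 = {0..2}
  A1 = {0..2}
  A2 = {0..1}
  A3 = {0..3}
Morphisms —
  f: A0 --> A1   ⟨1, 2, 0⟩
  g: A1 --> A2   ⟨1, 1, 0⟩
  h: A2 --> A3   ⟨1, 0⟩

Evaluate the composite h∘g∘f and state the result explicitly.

Answer: ⟨0, 1, 0⟩

Derivation:
  0 f-->1 g-->1 h-->0
  1 f-->2 g-->0 h-->1
  2 f-->0 g-->1 h-->0
composite: ⟨0, 1, 0⟩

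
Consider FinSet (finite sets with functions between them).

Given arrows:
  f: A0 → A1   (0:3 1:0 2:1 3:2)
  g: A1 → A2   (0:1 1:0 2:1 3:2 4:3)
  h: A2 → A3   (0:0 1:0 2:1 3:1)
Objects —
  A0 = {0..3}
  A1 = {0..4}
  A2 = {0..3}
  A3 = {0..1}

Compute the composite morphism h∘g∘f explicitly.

Answer: (0:1 1:0 2:0 3:0)

Derivation:
  0 f→3 g→2 h→1
  1 f→0 g→1 h→0
  2 f→1 g→0 h→0
  3 f→2 g→1 h→0
result: (0:1 1:0 2:0 3:0)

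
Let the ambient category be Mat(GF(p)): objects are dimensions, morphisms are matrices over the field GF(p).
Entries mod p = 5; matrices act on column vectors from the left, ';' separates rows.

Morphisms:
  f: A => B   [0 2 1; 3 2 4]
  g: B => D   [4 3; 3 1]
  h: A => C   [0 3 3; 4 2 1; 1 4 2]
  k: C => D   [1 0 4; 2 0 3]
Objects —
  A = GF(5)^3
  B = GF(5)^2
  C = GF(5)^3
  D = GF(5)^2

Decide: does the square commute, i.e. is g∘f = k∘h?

Path 1 = f;g:
  e0=⟨1,0,0⟩ f=>⟨0,3⟩ g=>⟨4,3⟩
  e1=⟨0,1,0⟩ f=>⟨2,2⟩ g=>⟨4,3⟩
  e2=⟨0,0,1⟩ f=>⟨1,4⟩ g=>⟨1,2⟩
  result₁ = [4 4 1; 3 3 2]
Path 2 = h;k:
  e0=⟨1,0,0⟩ h=>⟨0,4,1⟩ k=>⟨4,3⟩
  e1=⟨0,1,0⟩ h=>⟨3,2,4⟩ k=>⟨4,3⟩
  e2=⟨0,0,1⟩ h=>⟨3,1,2⟩ k=>⟨1,2⟩
  result₂ = [4 4 1; 3 3 2]
Equal? same morphism ✓

Answer: COMMUTES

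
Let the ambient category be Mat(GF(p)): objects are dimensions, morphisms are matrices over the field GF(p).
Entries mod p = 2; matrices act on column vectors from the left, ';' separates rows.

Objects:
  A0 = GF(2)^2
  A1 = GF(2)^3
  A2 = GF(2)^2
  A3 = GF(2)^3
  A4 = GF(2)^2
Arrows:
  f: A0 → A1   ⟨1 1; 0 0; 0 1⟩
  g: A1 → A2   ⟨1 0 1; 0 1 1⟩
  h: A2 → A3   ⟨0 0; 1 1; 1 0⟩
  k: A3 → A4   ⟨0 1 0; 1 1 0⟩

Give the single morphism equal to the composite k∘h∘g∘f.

Answer: ⟨1 1; 1 1⟩

Trace:
  e0=⟨1,0⟩ f→⟨1,0,0⟩ g→⟨1,0⟩ h→⟨0,1,1⟩ k→⟨1,1⟩
  e1=⟨0,1⟩ f→⟨1,0,1⟩ g→⟨0,1⟩ h→⟨0,1,0⟩ k→⟨1,1⟩
result: ⟨1 1; 1 1⟩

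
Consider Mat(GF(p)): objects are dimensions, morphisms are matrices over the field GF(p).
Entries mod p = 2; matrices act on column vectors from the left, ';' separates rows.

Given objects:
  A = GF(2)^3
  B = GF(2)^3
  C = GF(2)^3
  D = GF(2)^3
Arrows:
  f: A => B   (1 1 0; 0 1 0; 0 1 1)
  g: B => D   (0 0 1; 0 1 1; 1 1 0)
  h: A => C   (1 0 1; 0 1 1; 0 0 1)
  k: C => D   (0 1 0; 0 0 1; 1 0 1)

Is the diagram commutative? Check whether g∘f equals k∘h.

Answer: COMMUTES

Work:
Along f;g (path 1):
  e0=(1,0,0) f=>(1,0,0) g=>(0,0,1)
  e1=(0,1,0) f=>(1,1,1) g=>(1,0,0)
  e2=(0,0,1) f=>(0,0,1) g=>(1,1,0)
  composite₁ = (0 1 1; 0 0 1; 1 0 0)
Along h;k (path 2):
  e0=(1,0,0) h=>(1,0,0) k=>(0,0,1)
  e1=(0,1,0) h=>(0,1,0) k=>(1,0,0)
  e2=(0,0,1) h=>(1,1,1) k=>(1,1,0)
  composite₂ = (0 1 1; 0 0 1; 1 0 0)
Equal? same morphism ✓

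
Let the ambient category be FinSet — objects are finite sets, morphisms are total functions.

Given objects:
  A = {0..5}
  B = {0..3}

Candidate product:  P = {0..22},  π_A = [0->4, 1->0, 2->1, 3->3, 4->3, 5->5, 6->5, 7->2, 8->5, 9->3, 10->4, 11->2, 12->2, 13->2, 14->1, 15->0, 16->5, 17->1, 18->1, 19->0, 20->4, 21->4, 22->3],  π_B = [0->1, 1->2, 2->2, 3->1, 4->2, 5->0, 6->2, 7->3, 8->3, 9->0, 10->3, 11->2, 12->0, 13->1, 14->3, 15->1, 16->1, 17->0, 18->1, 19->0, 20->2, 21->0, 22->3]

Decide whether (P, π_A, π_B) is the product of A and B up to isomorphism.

Answer: NOT A VALID PRODUCT — |P|=23 ≠ |A|·|B|=24

Derivation:
|A|·|B| = 6·4 = 24;  |P| = 23
  → cardinalities differ; no bijection possible.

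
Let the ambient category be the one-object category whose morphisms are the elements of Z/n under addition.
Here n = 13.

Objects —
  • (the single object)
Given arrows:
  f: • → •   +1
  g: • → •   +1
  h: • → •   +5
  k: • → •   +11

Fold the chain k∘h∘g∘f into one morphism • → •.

Answer: +5

Work:
  0 +1≡1 +1≡2 +5≡7 +11≡5  (mod 13)
⟦path⟧: +5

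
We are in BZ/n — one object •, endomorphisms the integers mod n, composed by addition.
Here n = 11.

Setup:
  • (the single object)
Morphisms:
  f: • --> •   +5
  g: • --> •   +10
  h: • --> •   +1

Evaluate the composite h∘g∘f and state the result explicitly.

Answer: +5

Derivation:
  0 +5≡5 +10≡4 +1≡5  (mod 11)
composite: +5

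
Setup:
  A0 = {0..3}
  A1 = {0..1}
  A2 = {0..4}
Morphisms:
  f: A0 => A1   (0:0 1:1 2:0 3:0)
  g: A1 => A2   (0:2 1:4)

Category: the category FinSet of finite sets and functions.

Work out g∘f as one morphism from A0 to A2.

  0 f=>0 g=>2
  1 f=>1 g=>4
  2 f=>0 g=>2
  3 f=>0 g=>2
result: (0:2 1:4 2:2 3:2)

Answer: (0:2 1:4 2:2 3:2)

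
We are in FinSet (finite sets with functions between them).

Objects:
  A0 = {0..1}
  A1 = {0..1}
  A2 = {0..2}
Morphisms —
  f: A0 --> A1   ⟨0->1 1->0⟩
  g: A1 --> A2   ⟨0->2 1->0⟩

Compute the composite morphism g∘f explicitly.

Answer: ⟨0->0 1->2⟩

Derivation:
  0 f-->1 g-->0
  1 f-->0 g-->2
result: ⟨0->0 1->2⟩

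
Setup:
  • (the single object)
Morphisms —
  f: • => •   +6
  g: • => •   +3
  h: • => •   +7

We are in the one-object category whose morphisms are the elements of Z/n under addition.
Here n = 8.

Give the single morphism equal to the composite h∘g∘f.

Answer: +0

Work:
  0 +6≡6 +3≡1 +7≡0  (mod 8)
⟦path⟧: +0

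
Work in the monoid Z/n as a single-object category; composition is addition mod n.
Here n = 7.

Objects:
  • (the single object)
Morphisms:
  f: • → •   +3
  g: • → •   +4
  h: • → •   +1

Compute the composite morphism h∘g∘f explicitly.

  0 +3≡3 +4≡0 +1≡1  (mod 7)
⟦path⟧: +1

Answer: +1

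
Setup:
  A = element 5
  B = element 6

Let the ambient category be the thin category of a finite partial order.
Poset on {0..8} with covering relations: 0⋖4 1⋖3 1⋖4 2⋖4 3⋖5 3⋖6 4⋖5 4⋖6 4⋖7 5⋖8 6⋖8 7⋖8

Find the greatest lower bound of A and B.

Answer: NO MEET EXISTS

Derivation:
{x : x≤A ∧ x≤B} = {0,1,2,3,4}  (A=5, B=6)
  maximal lower bounds 3 and 4 are incomparable: neither 3≤4 nor 4≤3
→ no greatest lower bound exists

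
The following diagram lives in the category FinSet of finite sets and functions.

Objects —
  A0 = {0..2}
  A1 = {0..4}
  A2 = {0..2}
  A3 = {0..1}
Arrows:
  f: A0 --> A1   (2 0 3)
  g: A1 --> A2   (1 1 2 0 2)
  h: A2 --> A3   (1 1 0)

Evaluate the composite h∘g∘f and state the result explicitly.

Answer: (0 1 1)

Derivation:
  0 f-->2 g-->2 h-->0
  1 f-->0 g-->1 h-->1
  2 f-->3 g-->0 h-->1
result: (0 1 1)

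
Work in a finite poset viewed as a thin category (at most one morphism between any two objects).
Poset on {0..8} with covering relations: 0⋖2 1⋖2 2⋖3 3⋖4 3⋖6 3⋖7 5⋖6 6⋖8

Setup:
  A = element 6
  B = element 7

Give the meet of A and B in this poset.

{x : x≤A ∧ x≤B} = {0,1,2,3}  (A=6, B=7)
  0 ≤ 3
  1 ≤ 3
  2 ≤ 3
  3 ≤ 3
glb = 3

Answer: A∧B = 3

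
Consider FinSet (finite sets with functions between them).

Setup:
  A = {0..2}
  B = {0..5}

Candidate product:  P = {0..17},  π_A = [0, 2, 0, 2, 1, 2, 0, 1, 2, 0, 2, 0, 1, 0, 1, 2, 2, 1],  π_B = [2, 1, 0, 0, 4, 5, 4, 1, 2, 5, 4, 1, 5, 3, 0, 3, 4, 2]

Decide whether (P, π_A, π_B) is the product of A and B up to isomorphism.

|A|·|B| = 3·6 = 18;  |P| = 18
Check the pairing map k ↦ (π_A(k), π_B(k)):
  0 -> (0,2)
  1 -> (2,1)
  2 -> (0,0)
  3 -> (2,0)
  4 -> (1,4)
  5 -> (2,5)
  6 -> (0,4)
  7 -> (1,1)
  8 -> (2,2)
  9 -> (0,5)
  10 -> (2,4)
  11 -> (0,1)
  12 -> (1,5)
  13 -> (0,3)
  14 -> (1,0)
  15 -> (2,3)
  16 -> (2,4)  ✗ repeats pair of k=10
  17 -> (1,2)
distinct pairs in image: 17 / 18 needed
  → (2,4) hit at k=10 and k=16

Answer: NOT A VALID PRODUCT — duplicate pair at indices 16,10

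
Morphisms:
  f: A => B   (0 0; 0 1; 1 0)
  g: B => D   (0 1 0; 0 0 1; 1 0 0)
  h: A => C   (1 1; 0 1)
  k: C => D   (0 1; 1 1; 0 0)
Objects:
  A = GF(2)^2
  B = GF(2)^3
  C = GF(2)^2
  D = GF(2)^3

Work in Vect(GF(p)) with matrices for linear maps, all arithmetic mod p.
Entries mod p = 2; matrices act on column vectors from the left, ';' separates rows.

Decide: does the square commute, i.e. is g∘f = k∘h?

Path 1 = f;g:
  e0=⟨1,0⟩ f=>⟨0,0,1⟩ g=>⟨0,1,0⟩
  e1=⟨0,1⟩ f=>⟨0,1,0⟩ g=>⟨1,0,0⟩
  result₁ = (0 1; 1 0; 0 0)
Path 2 = h;k:
  e0=⟨1,0⟩ h=>⟨1,0⟩ k=>⟨0,1,0⟩
  e1=⟨0,1⟩ h=>⟨1,1⟩ k=>⟨1,0,0⟩
  result₂ = (0 1; 1 0; 0 0)
Equal? equal; square commutes

Answer: COMMUTES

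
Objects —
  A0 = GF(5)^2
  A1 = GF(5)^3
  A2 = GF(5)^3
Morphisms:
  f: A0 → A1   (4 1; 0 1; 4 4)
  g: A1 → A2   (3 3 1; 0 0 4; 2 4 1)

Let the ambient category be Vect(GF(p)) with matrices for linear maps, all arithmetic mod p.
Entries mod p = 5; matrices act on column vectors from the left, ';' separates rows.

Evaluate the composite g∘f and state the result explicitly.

  e0=[1,0] f→[4,0,4] g→[1,1,2]
  e1=[0,1] f→[1,1,4] g→[0,1,0]
composite: (1 0; 1 1; 2 0)

Answer: (1 0; 1 1; 2 0)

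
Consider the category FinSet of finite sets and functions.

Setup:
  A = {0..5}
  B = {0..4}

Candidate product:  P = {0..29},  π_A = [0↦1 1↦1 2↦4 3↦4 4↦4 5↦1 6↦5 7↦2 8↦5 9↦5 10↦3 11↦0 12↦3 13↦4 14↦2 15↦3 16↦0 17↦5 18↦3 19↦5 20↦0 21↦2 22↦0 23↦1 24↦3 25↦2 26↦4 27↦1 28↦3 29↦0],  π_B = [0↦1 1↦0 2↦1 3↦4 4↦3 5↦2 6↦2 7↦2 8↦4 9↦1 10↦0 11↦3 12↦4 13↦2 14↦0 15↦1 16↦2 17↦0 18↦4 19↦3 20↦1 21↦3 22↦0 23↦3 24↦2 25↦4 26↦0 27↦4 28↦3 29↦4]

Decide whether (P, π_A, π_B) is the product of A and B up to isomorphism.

|A|·|B| = 6·5 = 30;  |P| = 30
Check the pairing map k ↦ (π_A(k), π_B(k)):
  0 ↦ (1,1)
  1 ↦ (1,0)
  2 ↦ (4,1)
  3 ↦ (4,4)
  4 ↦ (4,3)
  5 ↦ (1,2)
  6 ↦ (5,2)
  7 ↦ (2,2)
  8 ↦ (5,4)
  9 ↦ (5,1)
  10 ↦ (3,0)
  11 ↦ (0,3)
  12 ↦ (3,4)
  13 ↦ (4,2)
  14 ↦ (2,0)
  15 ↦ (3,1)
  16 ↦ (0,2)
  17 ↦ (5,0)
  18 ↦ (3,4)  ✗ repeats pair of k=12
  19 ↦ (5,3)
  20 ↦ (0,1)
  21 ↦ (2,3)
  22 ↦ (0,0)
  23 ↦ (1,3)
  24 ↦ (3,2)
  25 ↦ (2,4)
  26 ↦ (4,0)
  27 ↦ (1,4)
  28 ↦ (3,3)
  29 ↦ (0,4)
distinct pairs in image: 29 / 30 needed
  → (3,4) hit at k=12 and k=18

Answer: NOT A VALID PRODUCT — duplicate pair at indices 18,12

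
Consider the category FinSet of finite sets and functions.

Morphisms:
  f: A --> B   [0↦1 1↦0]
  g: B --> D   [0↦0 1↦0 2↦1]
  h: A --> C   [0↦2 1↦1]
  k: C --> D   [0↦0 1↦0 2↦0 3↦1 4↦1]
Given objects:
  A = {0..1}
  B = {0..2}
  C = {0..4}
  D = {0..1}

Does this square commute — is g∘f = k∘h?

Answer: COMMUTES

Work:
Along f;g (path 1):
  0 f-->1 g-->0
  1 f-->0 g-->0
  result₁ = [0↦0 1↦0]
Along h;k (path 2):
  0 h-->2 k-->0
  1 h-->1 k-->0
  result₂ = [0↦0 1↦0]
Equal? same morphism ✓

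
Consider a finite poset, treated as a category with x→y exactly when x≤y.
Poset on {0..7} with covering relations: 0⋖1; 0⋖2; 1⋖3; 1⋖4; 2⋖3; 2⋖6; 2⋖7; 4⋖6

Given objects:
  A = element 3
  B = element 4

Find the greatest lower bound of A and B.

Answer: A∧B = 1

Derivation:
{x : x<=A ∧ x<=B} = {0,1}  (A=3, B=4)
  0 <= 1
  1 <= 1
glb = 1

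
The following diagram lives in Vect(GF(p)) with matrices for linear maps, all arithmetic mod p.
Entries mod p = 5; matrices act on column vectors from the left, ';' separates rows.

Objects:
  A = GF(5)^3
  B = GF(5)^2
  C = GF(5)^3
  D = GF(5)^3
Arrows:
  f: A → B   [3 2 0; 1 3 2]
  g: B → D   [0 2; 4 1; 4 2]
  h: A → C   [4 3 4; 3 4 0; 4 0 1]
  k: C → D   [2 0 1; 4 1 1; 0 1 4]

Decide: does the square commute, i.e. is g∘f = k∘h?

Answer: COMMUTES

Work:
Path 1 = f;g:
  e0=(1,0,0) f→(3,1) g→(2,3,4)
  e1=(0,1,0) f→(2,3) g→(1,1,4)
  e2=(0,0,1) f→(0,2) g→(4,2,4)
  ⟦path⟧₁ = [2 1 4; 3 1 2; 4 4 4]
Path 2 = h;k:
  e0=(1,0,0) h→(4,3,4) k→(2,3,4)
  e1=(0,1,0) h→(3,4,0) k→(1,1,4)
  e2=(0,0,1) h→(4,0,1) k→(4,2,4)
  ⟦path⟧₂ = [2 1 4; 3 1 2; 4 4 4]
Equal? same morphism ✓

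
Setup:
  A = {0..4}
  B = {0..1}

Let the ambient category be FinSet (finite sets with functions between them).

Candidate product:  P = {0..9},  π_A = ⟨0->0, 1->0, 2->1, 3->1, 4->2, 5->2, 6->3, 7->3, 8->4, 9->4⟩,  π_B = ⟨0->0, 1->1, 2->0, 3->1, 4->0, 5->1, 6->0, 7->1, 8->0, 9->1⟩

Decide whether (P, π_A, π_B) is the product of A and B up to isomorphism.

|A|·|B| = 5·2 = 10;  |P| = 10
Check the pairing map k ↦ (π_A(k), π_B(k)):
  0 -> (0,0)
  1 -> (0,1)
  2 -> (1,0)
  3 -> (1,1)
  4 -> (2,0)
  5 -> (2,1)
  6 -> (3,0)
  7 -> (3,1)
  8 -> (4,0)
  9 -> (4,1)
distinct pairs in image: 10 / 10 needed
  → bijection onto A×B; projections well-typed.

Answer: VALID PRODUCT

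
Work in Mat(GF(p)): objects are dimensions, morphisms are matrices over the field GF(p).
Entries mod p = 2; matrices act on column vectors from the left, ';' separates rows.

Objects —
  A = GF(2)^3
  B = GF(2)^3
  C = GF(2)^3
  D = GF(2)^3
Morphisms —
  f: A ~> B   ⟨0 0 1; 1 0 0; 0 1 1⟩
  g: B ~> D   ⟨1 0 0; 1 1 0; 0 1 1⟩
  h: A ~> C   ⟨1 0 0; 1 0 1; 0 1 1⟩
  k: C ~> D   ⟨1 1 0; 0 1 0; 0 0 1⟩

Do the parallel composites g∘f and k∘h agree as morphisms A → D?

Answer: DOES NOT COMMUTE

Work:
Along f;g (path 1):
  e0=⟨1,0,0⟩ f~>⟨0,1,0⟩ g~>⟨0,1,1⟩
  e1=⟨0,1,0⟩ f~>⟨0,0,1⟩ g~>⟨0,0,1⟩
  e2=⟨0,0,1⟩ f~>⟨1,0,1⟩ g~>⟨1,1,1⟩
  result₁ = ⟨0 0 1; 1 0 1; 1 1 1⟩
Along h;k (path 2):
  e0=⟨1,0,0⟩ h~>⟨1,1,0⟩ k~>⟨0,1,0⟩
  e1=⟨0,1,0⟩ h~>⟨0,0,1⟩ k~>⟨0,0,1⟩
  e2=⟨0,0,1⟩ h~>⟨0,1,1⟩ k~>⟨1,1,1⟩
  result₂ = ⟨0 0 1; 1 0 1; 0 1 1⟩
Equal? NO — does not commute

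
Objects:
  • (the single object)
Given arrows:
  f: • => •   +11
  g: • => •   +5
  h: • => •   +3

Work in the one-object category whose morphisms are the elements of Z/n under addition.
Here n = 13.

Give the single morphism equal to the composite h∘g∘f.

  0 +11≡11 +5≡3 +3≡6  (mod 13)
result: +6

Answer: +6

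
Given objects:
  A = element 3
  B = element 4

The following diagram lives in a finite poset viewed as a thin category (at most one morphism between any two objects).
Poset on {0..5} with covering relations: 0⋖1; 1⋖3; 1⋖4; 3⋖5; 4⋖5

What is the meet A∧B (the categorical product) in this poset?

Answer: A∧B = 1

Derivation:
{x : x≤A ∧ x≤B} = {0,1}  (A=3, B=4)
  0 ≤ 1
  1 ≤ 1
glb = 1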